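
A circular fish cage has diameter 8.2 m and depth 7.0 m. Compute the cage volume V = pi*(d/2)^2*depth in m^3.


r = d/2 = 8.2/2 = 4.1 m
Base area = pi*r^2 = pi*4.1^2 = 52.810173 m^2
Volume = 52.810173 * 7.0 = 369.671 m^3

369.671 m^3


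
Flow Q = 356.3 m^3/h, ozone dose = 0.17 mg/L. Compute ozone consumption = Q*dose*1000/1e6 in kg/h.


O3 demand (mg/h) = Q * dose * 1000 = 356.3 * 0.17 * 1000 = 60571 mg/h
Convert mg to kg: 60571 / 1e6 = 0.060571 kg/h

0.060571 kg/h


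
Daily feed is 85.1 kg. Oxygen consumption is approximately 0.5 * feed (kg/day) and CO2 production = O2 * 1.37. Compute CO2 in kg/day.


O2 = 85.1 * 0.5 = 42.55
CO2 = 42.55 * 1.37 = 58.2935

58.2935 kg/day


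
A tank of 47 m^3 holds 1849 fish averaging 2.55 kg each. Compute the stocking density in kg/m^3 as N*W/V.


Total biomass = 1849 fish * 2.55 kg = 4714.95 kg
Density = total biomass / volume = 4714.95 / 47 = 100.318 kg/m^3

100.318 kg/m^3


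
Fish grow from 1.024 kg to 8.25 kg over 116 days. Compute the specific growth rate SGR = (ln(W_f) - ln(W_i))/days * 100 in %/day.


ln(W_f) = ln(8.25) = 2.1102132
ln(W_i) = ln(1.024) = 0.023716527
ln(W_f) - ln(W_i) = 2.1102132 - 0.023716527 = 2.0864967
SGR = 2.0864967 / 116 * 100 = 1.7987 %/day

1.7987 %/day


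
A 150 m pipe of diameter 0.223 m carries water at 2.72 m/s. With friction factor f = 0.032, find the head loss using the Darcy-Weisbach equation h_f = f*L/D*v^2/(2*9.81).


v^2 = 2.72^2 = 7.3984 m^2/s^2
L/D = 150/0.223 = 672.64574
h_f = f*(L/D)*v^2/(2g) = 0.032 * 672.64574 * 7.3984 / 19.62 = 8.11662 m

8.11662 m


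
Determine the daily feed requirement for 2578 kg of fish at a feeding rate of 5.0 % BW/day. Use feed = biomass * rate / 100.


Feeding rate fraction = 5.0% / 100 = 0.05
Daily feed = 2578 kg * 0.05 = 128.9 kg/day

128.9 kg/day


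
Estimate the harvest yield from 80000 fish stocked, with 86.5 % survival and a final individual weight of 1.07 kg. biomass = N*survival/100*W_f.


Survivors = 80000 * 86.5/100 = 69200 fish
Harvest biomass = survivors * W_f = 69200 * 1.07 = 74044 kg

74044 kg


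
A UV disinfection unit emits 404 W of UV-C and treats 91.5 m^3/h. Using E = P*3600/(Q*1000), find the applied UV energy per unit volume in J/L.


Energy delivered per hour = 404 W * 3600 s = 1454400 J/h
Volume treated per hour = 91.5 m^3/h * 1000 = 91500 L/h
dose = 1454400 / 91500 = 15.8951 J/L

15.8951 J/L


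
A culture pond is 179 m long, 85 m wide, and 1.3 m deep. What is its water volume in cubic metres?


Base area = L * W = 179 * 85 = 15215 m^2
Volume = area * depth = 15215 * 1.3 = 19779.5 m^3

19779.5 m^3


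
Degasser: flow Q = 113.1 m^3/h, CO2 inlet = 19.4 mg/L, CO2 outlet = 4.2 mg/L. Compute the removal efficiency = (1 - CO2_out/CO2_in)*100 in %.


CO2_out / CO2_in = 4.2 / 19.4 = 0.21649485
Fraction remaining = 0.21649485
efficiency = (1 - 0.21649485) * 100 = 78.3505 %

78.3505 %


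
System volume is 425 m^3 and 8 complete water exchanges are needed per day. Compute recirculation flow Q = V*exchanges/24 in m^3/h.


Daily recirculation volume = 425 m^3 * 8 = 3400 m^3/day
Flow rate Q = daily volume / 24 h = 3400 / 24 = 141.667 m^3/h

141.667 m^3/h


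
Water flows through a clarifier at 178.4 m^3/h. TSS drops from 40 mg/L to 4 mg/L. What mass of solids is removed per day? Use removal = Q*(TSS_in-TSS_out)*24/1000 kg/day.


Concentration drop: TSS_in - TSS_out = 40 - 4 = 36 mg/L
Hourly solids removed = Q * dTSS = 178.4 m^3/h * 36 mg/L = 6422.4 g/h  (m^3/h * mg/L = g/h)
Daily solids removed = 6422.4 * 24 = 154137.6 g/day
Convert g to kg: 154137.6 / 1000 = 154.1376 kg/day

154.1376 kg/day


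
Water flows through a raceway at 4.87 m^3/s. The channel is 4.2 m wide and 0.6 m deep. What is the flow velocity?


Cross-sectional area = W * d = 4.2 * 0.6 = 2.52 m^2
Velocity = Q / A = 4.87 / 2.52 = 1.93254 m/s

1.93254 m/s


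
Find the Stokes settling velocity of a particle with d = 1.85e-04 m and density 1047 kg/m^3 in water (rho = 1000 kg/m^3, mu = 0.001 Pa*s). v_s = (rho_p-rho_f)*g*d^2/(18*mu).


Density difference: rho_p - rho_f = 1047 - 1000 = 47 kg/m^3
d^2 = (1.85e-04)^2 = 3.4225e-08 m^2
Numerator = (rho_p - rho_f) * g * d^2 = 47 * 9.81 * 3.4225e-08 = 1.5780121e-05
Denominator = 18 * mu = 18 * 0.001 = 0.018
v_s = 1.5780121e-05 / 0.018 = 8.76673e-04 m/s
Check: Re = rho_f * v_s * d / mu = 1000 * 8.76673e-04 * 1.85e-04 / 0.001 = 0.162 < 1, so Stokes' law applies.

8.76673e-04 m/s


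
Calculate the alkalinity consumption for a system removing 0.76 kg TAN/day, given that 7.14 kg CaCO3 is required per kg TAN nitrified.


Alkalinity factor: 7.14 kg CaCO3 consumed per kg TAN nitrified
alk = 0.76 kg TAN * 7.14 = 5.4264 kg CaCO3/day

5.4264 kg CaCO3/day


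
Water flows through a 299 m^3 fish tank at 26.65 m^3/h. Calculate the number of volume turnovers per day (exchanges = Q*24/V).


Daily flow volume = 26.65 m^3/h * 24 h = 639.6 m^3/day
Exchanges = daily flow / tank volume = 639.6 / 299 = 2.13913 exchanges/day

2.13913 exchanges/day


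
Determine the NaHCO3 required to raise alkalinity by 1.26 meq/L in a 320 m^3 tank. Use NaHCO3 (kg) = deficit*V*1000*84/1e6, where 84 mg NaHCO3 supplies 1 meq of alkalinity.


Tank volume in L = 320 m^3 * 1000 = 320000 L
Total meq required = 1.26 meq/L * 320000 L = 403200 meq
NaHCO3 mass = 403200 meq * 84 mg/meq / 1e6 = 33.8688 kg

33.8688 kg


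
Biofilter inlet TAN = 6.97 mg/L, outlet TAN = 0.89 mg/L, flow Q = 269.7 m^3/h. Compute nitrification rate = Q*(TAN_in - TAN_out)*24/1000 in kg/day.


Concentration drop: TAN_in - TAN_out = 6.97 - 0.89 = 6.08 mg/L
Hourly TAN removed = Q * dTAN = 269.7 m^3/h * 6.08 mg/L = 1639.776 g/h  (m^3/h * mg/L = g/h)
Daily TAN removed = 1639.776 * 24 = 39354.624 g/day
Convert to kg/day: 39354.624 / 1000 = 39.354624 kg/day

39.354624 kg/day


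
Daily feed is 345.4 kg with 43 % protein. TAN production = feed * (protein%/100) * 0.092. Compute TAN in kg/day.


Protein in feed = 345.4 * 43/100 = 148.522 kg/day
TAN = protein * 0.092 = 148.522 * 0.092 = 13.664024 kg/day

13.664024 kg/day


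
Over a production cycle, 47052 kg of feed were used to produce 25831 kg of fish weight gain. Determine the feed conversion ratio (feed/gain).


FCR = feed consumed / weight gained
FCR = 47052 kg / 25831 kg = 1.82153

1.82153


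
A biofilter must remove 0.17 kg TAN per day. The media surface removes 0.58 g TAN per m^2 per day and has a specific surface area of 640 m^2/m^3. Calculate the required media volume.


A = 0.17*1000 / 0.58 = 293.10345 m^2
V = 293.10345 / 640 = 0.457974

0.457974 m^3


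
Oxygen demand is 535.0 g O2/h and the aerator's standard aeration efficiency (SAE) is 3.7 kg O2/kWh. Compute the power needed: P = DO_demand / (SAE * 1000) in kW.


SAE in g O2/kWh = 3.7 * 1000 = 3700 g/kWh
P = DO_demand / SAE_g = 535.0 / 3700 = 0.144595 kW

0.144595 kW


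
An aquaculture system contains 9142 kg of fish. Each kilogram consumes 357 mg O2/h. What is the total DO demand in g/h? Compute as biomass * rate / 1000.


Total O2 consumption (mg/h) = 9142 kg * 357 mg/(kg*h) = 3263694 mg/h
Convert to g/h: 3263694 / 1000 = 3263.694 g/h

3263.694 g/h


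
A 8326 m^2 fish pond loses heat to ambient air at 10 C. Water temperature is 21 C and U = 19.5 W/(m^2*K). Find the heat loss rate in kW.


Temperature difference dT = 21 - 10 = 11 K
Heat loss (W) = U * A * dT = 19.5 * 8326 * 11 = 1785927 W
Convert to kW: 1785927 / 1000 = 1785.927 kW

1785.927 kW


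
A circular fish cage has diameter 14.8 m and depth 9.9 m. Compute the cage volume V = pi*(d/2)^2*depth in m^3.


r = d/2 = 14.8/2 = 7.4 m
Base area = pi*r^2 = pi*7.4^2 = 172.03361 m^2
Volume = 172.03361 * 9.9 = 1703.13 m^3

1703.13 m^3


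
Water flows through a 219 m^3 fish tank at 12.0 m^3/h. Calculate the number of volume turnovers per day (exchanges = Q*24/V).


Daily flow volume = 12.0 m^3/h * 24 h = 288 m^3/day
Exchanges = daily flow / tank volume = 288 / 219 = 1.31507 exchanges/day

1.31507 exchanges/day


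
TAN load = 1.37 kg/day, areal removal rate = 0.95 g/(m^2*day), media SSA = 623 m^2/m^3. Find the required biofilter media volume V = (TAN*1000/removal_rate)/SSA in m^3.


A = 1.37*1000 / 0.95 = 1442.1053 m^2
V = 1442.1053 / 623 = 2.31478

2.31478 m^3


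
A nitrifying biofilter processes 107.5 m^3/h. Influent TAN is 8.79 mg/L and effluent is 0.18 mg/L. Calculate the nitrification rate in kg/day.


Concentration drop: TAN_in - TAN_out = 8.79 - 0.18 = 8.61 mg/L
Hourly TAN removed = Q * dTAN = 107.5 m^3/h * 8.61 mg/L = 925.575 g/h  (m^3/h * mg/L = g/h)
Daily TAN removed = 925.575 * 24 = 22213.8 g/day
Convert to kg/day: 22213.8 / 1000 = 22.2138 kg/day

22.2138 kg/day


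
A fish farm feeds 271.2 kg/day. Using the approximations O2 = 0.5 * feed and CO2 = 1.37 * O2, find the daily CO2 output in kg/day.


O2 = 271.2 * 0.5 = 135.6
CO2 = 135.6 * 1.37 = 185.772

185.772 kg/day


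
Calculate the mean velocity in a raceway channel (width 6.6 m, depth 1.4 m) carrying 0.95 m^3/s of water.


Cross-sectional area = W * d = 6.6 * 1.4 = 9.24 m^2
Velocity = Q / A = 0.95 / 9.24 = 0.102814 m/s

0.102814 m/s


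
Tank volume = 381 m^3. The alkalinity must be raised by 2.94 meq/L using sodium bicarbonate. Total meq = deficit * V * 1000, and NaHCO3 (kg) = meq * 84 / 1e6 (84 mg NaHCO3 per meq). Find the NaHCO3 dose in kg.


Tank volume in L = 381 m^3 * 1000 = 381000 L
Total meq required = 2.94 meq/L * 381000 L = 1120140 meq
NaHCO3 mass = 1120140 meq * 84 mg/meq / 1e6 = 94.0918 kg

94.0918 kg


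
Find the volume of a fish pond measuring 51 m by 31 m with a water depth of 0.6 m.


Base area = L * W = 51 * 31 = 1581 m^2
Volume = area * depth = 1581 * 0.6 = 948.6 m^3

948.6 m^3


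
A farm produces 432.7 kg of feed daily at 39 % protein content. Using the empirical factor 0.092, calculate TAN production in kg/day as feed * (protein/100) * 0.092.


Protein in feed = 432.7 * 39/100 = 168.753 kg/day
TAN = protein * 0.092 = 168.753 * 0.092 = 15.525276 kg/day

15.525276 kg/day


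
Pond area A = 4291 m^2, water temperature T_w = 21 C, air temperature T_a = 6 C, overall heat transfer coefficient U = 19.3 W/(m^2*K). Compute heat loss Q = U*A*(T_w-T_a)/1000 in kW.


Temperature difference dT = 21 - 6 = 15 K
Heat loss (W) = U * A * dT = 19.3 * 4291 * 15 = 1242244.5 W
Convert to kW: 1242244.5 / 1000 = 1242.2445 kW

1242.2445 kW


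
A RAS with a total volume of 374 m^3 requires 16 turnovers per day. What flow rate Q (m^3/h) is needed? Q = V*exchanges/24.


Daily recirculation volume = 374 m^3 * 16 = 5984 m^3/day
Flow rate Q = daily volume / 24 h = 5984 / 24 = 249.333 m^3/h

249.333 m^3/h


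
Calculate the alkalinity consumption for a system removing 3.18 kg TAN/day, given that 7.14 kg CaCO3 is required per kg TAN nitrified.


Alkalinity factor: 7.14 kg CaCO3 consumed per kg TAN nitrified
alk = 3.18 kg TAN * 7.14 = 22.7052 kg CaCO3/day

22.7052 kg CaCO3/day


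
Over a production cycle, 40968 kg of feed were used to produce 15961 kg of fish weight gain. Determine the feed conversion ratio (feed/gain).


FCR = feed consumed / weight gained
FCR = 40968 kg / 15961 kg = 2.56676

2.56676


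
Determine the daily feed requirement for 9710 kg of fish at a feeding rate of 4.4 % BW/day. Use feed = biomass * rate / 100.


Feeding rate fraction = 4.4% / 100 = 0.044
Daily feed = 9710 kg * 0.044 = 427.24 kg/day

427.24 kg/day


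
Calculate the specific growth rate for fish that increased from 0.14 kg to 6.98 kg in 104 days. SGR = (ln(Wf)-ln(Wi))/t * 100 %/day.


ln(W_f) = ln(6.98) = 1.9430489
ln(W_i) = ln(0.14) = -1.9661129
ln(W_f) - ln(W_i) = 1.9430489 - -1.9661129 = 3.9091618
SGR = 3.9091618 / 104 * 100 = 3.75881 %/day

3.75881 %/day


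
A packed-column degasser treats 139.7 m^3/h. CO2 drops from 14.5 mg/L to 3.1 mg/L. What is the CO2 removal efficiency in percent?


CO2_out / CO2_in = 3.1 / 14.5 = 0.2137931
Fraction remaining = 0.2137931
efficiency = (1 - 0.2137931) * 100 = 78.6207 %

78.6207 %


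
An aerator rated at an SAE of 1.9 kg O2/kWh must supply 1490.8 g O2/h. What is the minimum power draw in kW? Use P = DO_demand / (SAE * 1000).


SAE in g O2/kWh = 1.9 * 1000 = 1900 g/kWh
P = DO_demand / SAE_g = 1490.8 / 1900 = 0.784632 kW

0.784632 kW


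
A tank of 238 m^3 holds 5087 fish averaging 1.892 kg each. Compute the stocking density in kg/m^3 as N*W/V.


Total biomass = 5087 fish * 1.892 kg = 9624.604 kg
Density = total biomass / volume = 9624.604 / 238 = 40.4395 kg/m^3

40.4395 kg/m^3


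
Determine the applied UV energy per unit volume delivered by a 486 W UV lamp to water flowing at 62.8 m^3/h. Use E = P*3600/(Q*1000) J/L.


Energy delivered per hour = 486 W * 3600 s = 1749600 J/h
Volume treated per hour = 62.8 m^3/h * 1000 = 62800 L/h
dose = 1749600 / 62800 = 27.8599 J/L

27.8599 J/L


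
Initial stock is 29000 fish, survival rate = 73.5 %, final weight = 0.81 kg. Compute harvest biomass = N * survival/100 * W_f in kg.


Survivors = 29000 * 73.5/100 = 21315 fish
Harvest biomass = survivors * W_f = 21315 * 0.81 = 17265.15 kg

17265.15 kg


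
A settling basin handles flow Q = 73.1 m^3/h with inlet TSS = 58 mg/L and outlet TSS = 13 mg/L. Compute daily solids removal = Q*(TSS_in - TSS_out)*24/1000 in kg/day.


Concentration drop: TSS_in - TSS_out = 58 - 13 = 45 mg/L
Hourly solids removed = Q * dTSS = 73.1 m^3/h * 45 mg/L = 3289.5 g/h  (m^3/h * mg/L = g/h)
Daily solids removed = 3289.5 * 24 = 78948 g/day
Convert g to kg: 78948 / 1000 = 78.948 kg/day

78.948 kg/day


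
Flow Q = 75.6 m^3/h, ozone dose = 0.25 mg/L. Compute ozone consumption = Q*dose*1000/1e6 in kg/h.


O3 demand (mg/h) = Q * dose * 1000 = 75.6 * 0.25 * 1000 = 18900 mg/h
Convert mg to kg: 18900 / 1e6 = 0.0189 kg/h

0.0189 kg/h


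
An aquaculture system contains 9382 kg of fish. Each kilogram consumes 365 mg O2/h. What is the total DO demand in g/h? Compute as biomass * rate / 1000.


Total O2 consumption (mg/h) = 9382 kg * 365 mg/(kg*h) = 3424430 mg/h
Convert to g/h: 3424430 / 1000 = 3424.43 g/h

3424.43 g/h


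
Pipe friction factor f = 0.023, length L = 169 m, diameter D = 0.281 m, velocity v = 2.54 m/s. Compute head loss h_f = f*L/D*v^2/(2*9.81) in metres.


v^2 = 2.54^2 = 6.4516 m^2/s^2
L/D = 169/0.281 = 601.42349
h_f = f*(L/D)*v^2/(2g) = 0.023 * 601.42349 * 6.4516 / 19.62 = 4.54859 m

4.54859 m


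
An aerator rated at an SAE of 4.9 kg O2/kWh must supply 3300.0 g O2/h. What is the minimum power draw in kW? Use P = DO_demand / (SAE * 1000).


SAE in g O2/kWh = 4.9 * 1000 = 4900 g/kWh
P = DO_demand / SAE_g = 3300.0 / 4900 = 0.673469 kW

0.673469 kW


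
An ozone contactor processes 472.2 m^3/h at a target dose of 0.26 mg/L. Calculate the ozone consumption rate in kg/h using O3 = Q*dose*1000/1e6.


O3 demand (mg/h) = Q * dose * 1000 = 472.2 * 0.26 * 1000 = 122772 mg/h
Convert mg to kg: 122772 / 1e6 = 0.122772 kg/h

0.122772 kg/h


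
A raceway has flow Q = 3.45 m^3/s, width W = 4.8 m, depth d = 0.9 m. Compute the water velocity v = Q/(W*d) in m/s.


Cross-sectional area = W * d = 4.8 * 0.9 = 4.32 m^2
Velocity = Q / A = 3.45 / 4.32 = 0.798611 m/s

0.798611 m/s


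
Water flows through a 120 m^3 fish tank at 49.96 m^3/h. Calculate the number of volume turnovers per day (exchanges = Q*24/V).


Daily flow volume = 49.96 m^3/h * 24 h = 1199.04 m^3/day
Exchanges = daily flow / tank volume = 1199.04 / 120 = 9.992 exchanges/day

9.992 exchanges/day


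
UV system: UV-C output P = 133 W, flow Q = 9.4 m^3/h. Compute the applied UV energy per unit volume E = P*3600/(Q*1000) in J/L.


Energy delivered per hour = 133 W * 3600 s = 478800 J/h
Volume treated per hour = 9.4 m^3/h * 1000 = 9400 L/h
dose = 478800 / 9400 = 50.9362 J/L

50.9362 J/L


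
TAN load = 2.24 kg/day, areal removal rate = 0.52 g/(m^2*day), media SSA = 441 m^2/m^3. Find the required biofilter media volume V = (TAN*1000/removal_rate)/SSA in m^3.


A = 2.24*1000 / 0.52 = 4307.6923 m^2
V = 4307.6923 / 441 = 9.76801

9.76801 m^3


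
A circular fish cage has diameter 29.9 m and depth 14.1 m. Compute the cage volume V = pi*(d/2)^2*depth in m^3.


r = d/2 = 29.9/2 = 14.95 m
Base area = pi*r^2 = pi*14.95^2 = 702.15381 m^2
Volume = 702.15381 * 14.1 = 9900.37 m^3

9900.37 m^3


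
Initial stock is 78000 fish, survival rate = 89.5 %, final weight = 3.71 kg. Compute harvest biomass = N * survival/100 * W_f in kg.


Survivors = 78000 * 89.5/100 = 69810 fish
Harvest biomass = survivors * W_f = 69810 * 3.71 = 258995.1 kg

258995.1 kg


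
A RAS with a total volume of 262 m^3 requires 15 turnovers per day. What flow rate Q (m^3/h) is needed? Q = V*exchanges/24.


Daily recirculation volume = 262 m^3 * 15 = 3930 m^3/day
Flow rate Q = daily volume / 24 h = 3930 / 24 = 163.75 m^3/h

163.75 m^3/h


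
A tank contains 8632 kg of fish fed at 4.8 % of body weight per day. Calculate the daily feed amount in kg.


Feeding rate fraction = 4.8% / 100 = 0.048
Daily feed = 8632 kg * 0.048 = 414.336 kg/day

414.336 kg/day


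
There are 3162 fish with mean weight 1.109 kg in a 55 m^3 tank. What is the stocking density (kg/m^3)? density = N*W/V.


Total biomass = 3162 fish * 1.109 kg = 3506.658 kg
Density = total biomass / volume = 3506.658 / 55 = 63.7574 kg/m^3

63.7574 kg/m^3


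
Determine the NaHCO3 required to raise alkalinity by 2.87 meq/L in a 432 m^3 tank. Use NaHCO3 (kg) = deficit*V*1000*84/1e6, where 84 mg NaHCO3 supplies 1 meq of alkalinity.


Tank volume in L = 432 m^3 * 1000 = 432000 L
Total meq required = 2.87 meq/L * 432000 L = 1239840 meq
NaHCO3 mass = 1239840 meq * 84 mg/meq / 1e6 = 104.147 kg

104.147 kg


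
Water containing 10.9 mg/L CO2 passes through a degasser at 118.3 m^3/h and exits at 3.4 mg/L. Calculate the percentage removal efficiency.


CO2_out / CO2_in = 3.4 / 10.9 = 0.31192661
Fraction remaining = 0.31192661
efficiency = (1 - 0.31192661) * 100 = 68.8073 %

68.8073 %


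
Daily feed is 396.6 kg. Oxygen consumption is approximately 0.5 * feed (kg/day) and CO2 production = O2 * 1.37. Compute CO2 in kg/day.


O2 = 396.6 * 0.5 = 198.3
CO2 = 198.3 * 1.37 = 271.671

271.671 kg/day


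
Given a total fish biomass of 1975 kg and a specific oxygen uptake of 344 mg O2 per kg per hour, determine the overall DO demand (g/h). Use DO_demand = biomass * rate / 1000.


Total O2 consumption (mg/h) = 1975 kg * 344 mg/(kg*h) = 679400 mg/h
Convert to g/h: 679400 / 1000 = 679.4 g/h

679.4 g/h


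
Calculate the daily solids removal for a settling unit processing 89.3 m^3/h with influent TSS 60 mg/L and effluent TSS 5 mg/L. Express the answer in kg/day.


Concentration drop: TSS_in - TSS_out = 60 - 5 = 55 mg/L
Hourly solids removed = Q * dTSS = 89.3 m^3/h * 55 mg/L = 4911.5 g/h  (m^3/h * mg/L = g/h)
Daily solids removed = 4911.5 * 24 = 117876 g/day
Convert g to kg: 117876 / 1000 = 117.876 kg/day

117.876 kg/day


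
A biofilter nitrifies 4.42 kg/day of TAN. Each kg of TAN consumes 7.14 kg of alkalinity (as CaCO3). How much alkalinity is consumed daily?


Alkalinity factor: 7.14 kg CaCO3 consumed per kg TAN nitrified
alk = 4.42 kg TAN * 7.14 = 31.5588 kg CaCO3/day

31.5588 kg CaCO3/day


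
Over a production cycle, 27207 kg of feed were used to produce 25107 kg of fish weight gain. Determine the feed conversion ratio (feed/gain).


FCR = feed consumed / weight gained
FCR = 27207 kg / 25107 kg = 1.08364

1.08364


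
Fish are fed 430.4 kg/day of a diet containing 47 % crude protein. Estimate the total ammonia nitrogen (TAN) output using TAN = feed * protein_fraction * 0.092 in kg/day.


Protein in feed = 430.4 * 47/100 = 202.288 kg/day
TAN = protein * 0.092 = 202.288 * 0.092 = 18.610496 kg/day

18.610496 kg/day


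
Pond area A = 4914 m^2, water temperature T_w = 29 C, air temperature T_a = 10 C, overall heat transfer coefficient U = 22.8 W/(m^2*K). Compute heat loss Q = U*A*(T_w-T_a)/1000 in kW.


Temperature difference dT = 29 - 10 = 19 K
Heat loss (W) = U * A * dT = 22.8 * 4914 * 19 = 2128744.8 W
Convert to kW: 2128744.8 / 1000 = 2128.7448 kW

2128.7448 kW


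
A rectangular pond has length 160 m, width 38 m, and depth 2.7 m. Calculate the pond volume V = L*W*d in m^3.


Base area = L * W = 160 * 38 = 6080 m^2
Volume = area * depth = 6080 * 2.7 = 16416 m^3

16416 m^3


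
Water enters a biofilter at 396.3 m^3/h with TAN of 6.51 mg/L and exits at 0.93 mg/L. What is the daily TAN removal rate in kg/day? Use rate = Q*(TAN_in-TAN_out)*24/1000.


Concentration drop: TAN_in - TAN_out = 6.51 - 0.93 = 5.58 mg/L
Hourly TAN removed = Q * dTAN = 396.3 m^3/h * 5.58 mg/L = 2211.354 g/h  (m^3/h * mg/L = g/h)
Daily TAN removed = 2211.354 * 24 = 53072.496 g/day
Convert to kg/day: 53072.496 / 1000 = 53.072496 kg/day

53.072496 kg/day


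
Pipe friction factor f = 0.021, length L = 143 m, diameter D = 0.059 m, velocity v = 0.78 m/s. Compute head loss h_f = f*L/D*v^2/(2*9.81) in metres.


v^2 = 0.78^2 = 0.6084 m^2/s^2
L/D = 143/0.059 = 2423.7288
h_f = f*(L/D)*v^2/(2g) = 0.021 * 2423.7288 * 0.6084 / 19.62 = 1.57831 m

1.57831 m


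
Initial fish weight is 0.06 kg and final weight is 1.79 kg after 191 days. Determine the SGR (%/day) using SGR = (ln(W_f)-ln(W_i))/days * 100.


ln(W_f) = ln(1.79) = 0.58221562
ln(W_i) = ln(0.06) = -2.8134107
ln(W_f) - ln(W_i) = 0.58221562 - -2.8134107 = 3.3956263
SGR = 3.3956263 / 191 * 100 = 1.77781 %/day

1.77781 %/day


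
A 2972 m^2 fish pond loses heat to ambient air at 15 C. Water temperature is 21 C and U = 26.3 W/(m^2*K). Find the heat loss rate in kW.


Temperature difference dT = 21 - 15 = 6 K
Heat loss (W) = U * A * dT = 26.3 * 2972 * 6 = 468981.6 W
Convert to kW: 468981.6 / 1000 = 468.9816 kW

468.9816 kW


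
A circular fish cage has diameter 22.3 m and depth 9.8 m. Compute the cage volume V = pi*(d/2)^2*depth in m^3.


r = d/2 = 22.3/2 = 11.15 m
Base area = pi*r^2 = pi*11.15^2 = 390.57065 m^2
Volume = 390.57065 * 9.8 = 3827.59 m^3

3827.59 m^3


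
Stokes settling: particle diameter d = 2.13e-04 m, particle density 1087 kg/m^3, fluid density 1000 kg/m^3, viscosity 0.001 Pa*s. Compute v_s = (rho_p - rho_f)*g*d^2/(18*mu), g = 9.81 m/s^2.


Density difference: rho_p - rho_f = 1087 - 1000 = 87 kg/m^3
d^2 = (2.13e-04)^2 = 4.5369e-08 m^2
Numerator = (rho_p - rho_f) * g * d^2 = 87 * 9.81 * 4.5369e-08 = 3.872108e-05
Denominator = 18 * mu = 18 * 0.001 = 0.018
v_s = 3.872108e-05 / 0.018 = 0.00215117 m/s
Check: Re = rho_f * v_s * d / mu = 1000 * 0.00215117 * 2.13e-04 / 0.001 = 0.458 < 1, so Stokes' law applies.

0.00215117 m/s


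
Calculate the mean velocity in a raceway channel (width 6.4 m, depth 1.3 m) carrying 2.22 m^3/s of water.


Cross-sectional area = W * d = 6.4 * 1.3 = 8.32 m^2
Velocity = Q / A = 2.22 / 8.32 = 0.266827 m/s

0.266827 m/s


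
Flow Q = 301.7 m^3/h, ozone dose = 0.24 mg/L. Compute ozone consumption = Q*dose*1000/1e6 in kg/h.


O3 demand (mg/h) = Q * dose * 1000 = 301.7 * 0.24 * 1000 = 72408 mg/h
Convert mg to kg: 72408 / 1e6 = 0.072408 kg/h

0.072408 kg/h


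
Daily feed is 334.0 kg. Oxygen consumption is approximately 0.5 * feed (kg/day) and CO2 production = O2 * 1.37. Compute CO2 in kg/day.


O2 = 334.0 * 0.5 = 167
CO2 = 167 * 1.37 = 228.79

228.79 kg/day


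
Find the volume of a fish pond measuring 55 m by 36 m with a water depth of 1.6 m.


Base area = L * W = 55 * 36 = 1980 m^2
Volume = area * depth = 1980 * 1.6 = 3168 m^3

3168 m^3


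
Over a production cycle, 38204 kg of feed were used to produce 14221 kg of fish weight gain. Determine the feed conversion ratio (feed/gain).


FCR = feed consumed / weight gained
FCR = 38204 kg / 14221 kg = 2.68645

2.68645


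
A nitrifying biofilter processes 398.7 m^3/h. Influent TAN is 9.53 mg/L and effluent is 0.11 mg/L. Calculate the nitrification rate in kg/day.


Concentration drop: TAN_in - TAN_out = 9.53 - 0.11 = 9.42 mg/L
Hourly TAN removed = Q * dTAN = 398.7 m^3/h * 9.42 mg/L = 3755.754 g/h  (m^3/h * mg/L = g/h)
Daily TAN removed = 3755.754 * 24 = 90138.096 g/day
Convert to kg/day: 90138.096 / 1000 = 90.138096 kg/day

90.138096 kg/day


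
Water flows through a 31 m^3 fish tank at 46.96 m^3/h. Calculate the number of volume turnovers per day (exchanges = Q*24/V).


Daily flow volume = 46.96 m^3/h * 24 h = 1127.04 m^3/day
Exchanges = daily flow / tank volume = 1127.04 / 31 = 36.3561 exchanges/day

36.3561 exchanges/day


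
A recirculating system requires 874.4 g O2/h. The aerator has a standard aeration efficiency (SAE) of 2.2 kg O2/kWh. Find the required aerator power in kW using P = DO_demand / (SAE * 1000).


SAE in g O2/kWh = 2.2 * 1000 = 2200 g/kWh
P = DO_demand / SAE_g = 874.4 / 2200 = 0.397455 kW

0.397455 kW


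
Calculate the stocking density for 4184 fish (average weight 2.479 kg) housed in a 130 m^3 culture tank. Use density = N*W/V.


Total biomass = 4184 fish * 2.479 kg = 10372.136 kg
Density = total biomass / volume = 10372.136 / 130 = 79.7857 kg/m^3

79.7857 kg/m^3


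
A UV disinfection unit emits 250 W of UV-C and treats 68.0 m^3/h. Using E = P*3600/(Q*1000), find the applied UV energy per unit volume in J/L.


Energy delivered per hour = 250 W * 3600 s = 900000 J/h
Volume treated per hour = 68.0 m^3/h * 1000 = 68000 L/h
dose = 900000 / 68000 = 13.2353 J/L

13.2353 J/L


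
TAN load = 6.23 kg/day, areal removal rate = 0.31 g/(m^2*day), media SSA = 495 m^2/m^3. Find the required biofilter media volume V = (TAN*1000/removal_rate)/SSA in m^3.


A = 6.23*1000 / 0.31 = 20096.774 m^2
V = 20096.774 / 495 = 40.5995

40.5995 m^3


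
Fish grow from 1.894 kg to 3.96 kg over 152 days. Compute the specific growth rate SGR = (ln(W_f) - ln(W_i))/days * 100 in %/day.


ln(W_f) = ln(3.96) = 1.376244
ln(W_i) = ln(1.894) = 0.63869099
ln(W_f) - ln(W_i) = 1.376244 - 0.63869099 = 0.73755301
SGR = 0.73755301 / 152 * 100 = 0.485232 %/day

0.485232 %/day


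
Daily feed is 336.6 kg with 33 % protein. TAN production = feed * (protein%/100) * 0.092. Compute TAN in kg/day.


Protein in feed = 336.6 * 33/100 = 111.078 kg/day
TAN = protein * 0.092 = 111.078 * 0.092 = 10.219176 kg/day

10.219176 kg/day


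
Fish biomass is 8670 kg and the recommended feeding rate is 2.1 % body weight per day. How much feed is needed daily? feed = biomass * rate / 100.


Feeding rate fraction = 2.1% / 100 = 0.021
Daily feed = 8670 kg * 0.021 = 182.07 kg/day

182.07 kg/day


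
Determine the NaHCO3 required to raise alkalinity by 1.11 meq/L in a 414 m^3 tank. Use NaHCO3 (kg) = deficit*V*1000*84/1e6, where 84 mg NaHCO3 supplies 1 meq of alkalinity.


Tank volume in L = 414 m^3 * 1000 = 414000 L
Total meq required = 1.11 meq/L * 414000 L = 459540 meq
NaHCO3 mass = 459540 meq * 84 mg/meq / 1e6 = 38.6014 kg

38.6014 kg


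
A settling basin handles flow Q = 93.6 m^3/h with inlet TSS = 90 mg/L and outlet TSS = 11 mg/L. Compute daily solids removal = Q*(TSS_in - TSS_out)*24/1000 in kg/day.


Concentration drop: TSS_in - TSS_out = 90 - 11 = 79 mg/L
Hourly solids removed = Q * dTSS = 93.6 m^3/h * 79 mg/L = 7394.4 g/h  (m^3/h * mg/L = g/h)
Daily solids removed = 7394.4 * 24 = 177465.6 g/day
Convert g to kg: 177465.6 / 1000 = 177.4656 kg/day

177.4656 kg/day


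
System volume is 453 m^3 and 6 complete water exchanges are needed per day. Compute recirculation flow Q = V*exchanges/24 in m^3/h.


Daily recirculation volume = 453 m^3 * 6 = 2718 m^3/day
Flow rate Q = daily volume / 24 h = 2718 / 24 = 113.25 m^3/h

113.25 m^3/h


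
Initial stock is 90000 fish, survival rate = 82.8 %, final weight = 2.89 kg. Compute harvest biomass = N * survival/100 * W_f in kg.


Survivors = 90000 * 82.8/100 = 74520 fish
Harvest biomass = survivors * W_f = 74520 * 2.89 = 215362.8 kg

215362.8 kg


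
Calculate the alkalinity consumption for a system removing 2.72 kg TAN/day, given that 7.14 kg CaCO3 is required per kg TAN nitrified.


Alkalinity factor: 7.14 kg CaCO3 consumed per kg TAN nitrified
alk = 2.72 kg TAN * 7.14 = 19.4208 kg CaCO3/day

19.4208 kg CaCO3/day


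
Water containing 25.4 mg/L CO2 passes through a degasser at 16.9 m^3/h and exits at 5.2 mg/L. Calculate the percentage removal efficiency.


CO2_out / CO2_in = 5.2 / 25.4 = 0.20472441
Fraction remaining = 0.20472441
efficiency = (1 - 0.20472441) * 100 = 79.5276 %

79.5276 %


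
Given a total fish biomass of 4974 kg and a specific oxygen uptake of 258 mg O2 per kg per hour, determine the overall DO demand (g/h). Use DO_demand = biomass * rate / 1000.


Total O2 consumption (mg/h) = 4974 kg * 258 mg/(kg*h) = 1283292 mg/h
Convert to g/h: 1283292 / 1000 = 1283.292 g/h

1283.292 g/h


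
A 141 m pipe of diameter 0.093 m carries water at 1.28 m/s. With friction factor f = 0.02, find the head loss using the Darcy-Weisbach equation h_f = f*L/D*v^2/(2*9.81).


v^2 = 1.28^2 = 1.6384 m^2/s^2
L/D = 141/0.093 = 1516.129
h_f = f*(L/D)*v^2/(2g) = 0.02 * 1516.129 * 1.6384 / 19.62 = 2.53214 m

2.53214 m


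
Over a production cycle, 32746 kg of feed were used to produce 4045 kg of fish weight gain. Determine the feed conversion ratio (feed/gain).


FCR = feed consumed / weight gained
FCR = 32746 kg / 4045 kg = 8.09543

8.09543


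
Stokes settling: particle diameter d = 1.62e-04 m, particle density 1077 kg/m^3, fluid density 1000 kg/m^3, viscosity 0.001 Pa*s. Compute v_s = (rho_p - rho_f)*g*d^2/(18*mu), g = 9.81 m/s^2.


Density difference: rho_p - rho_f = 1077 - 1000 = 77 kg/m^3
d^2 = (1.62e-04)^2 = 2.6244e-08 m^2
Numerator = (rho_p - rho_f) * g * d^2 = 77 * 9.81 * 2.6244e-08 = 1.982393e-05
Denominator = 18 * mu = 18 * 0.001 = 0.018
v_s = 1.982393e-05 / 0.018 = 0.00110133 m/s
Check: Re = rho_f * v_s * d / mu = 1000 * 0.00110133 * 1.62e-04 / 0.001 = 0.178 < 1, so Stokes' law applies.

0.00110133 m/s


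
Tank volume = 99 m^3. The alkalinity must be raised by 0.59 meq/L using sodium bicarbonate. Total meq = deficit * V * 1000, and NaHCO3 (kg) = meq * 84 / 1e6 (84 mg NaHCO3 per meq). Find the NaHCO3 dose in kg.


Tank volume in L = 99 m^3 * 1000 = 99000 L
Total meq required = 0.59 meq/L * 99000 L = 58410 meq
NaHCO3 mass = 58410 meq * 84 mg/meq / 1e6 = 4.90644 kg

4.90644 kg


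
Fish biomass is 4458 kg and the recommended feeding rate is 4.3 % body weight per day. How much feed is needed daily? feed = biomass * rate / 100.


Feeding rate fraction = 4.3% / 100 = 0.043
Daily feed = 4458 kg * 0.043 = 191.694 kg/day

191.694 kg/day


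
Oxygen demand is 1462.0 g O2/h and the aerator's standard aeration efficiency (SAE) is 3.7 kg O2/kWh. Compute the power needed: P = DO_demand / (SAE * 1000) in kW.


SAE in g O2/kWh = 3.7 * 1000 = 3700 g/kWh
P = DO_demand / SAE_g = 1462.0 / 3700 = 0.395135 kW

0.395135 kW


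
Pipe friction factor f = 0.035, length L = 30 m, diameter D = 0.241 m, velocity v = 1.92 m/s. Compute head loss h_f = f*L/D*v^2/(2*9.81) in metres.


v^2 = 1.92^2 = 3.6864 m^2/s^2
L/D = 30/0.241 = 124.48133
h_f = f*(L/D)*v^2/(2g) = 0.035 * 124.48133 * 3.6864 / 19.62 = 0.818607 m

0.818607 m


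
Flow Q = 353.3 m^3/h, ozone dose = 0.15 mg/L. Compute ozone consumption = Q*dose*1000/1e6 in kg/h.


O3 demand (mg/h) = Q * dose * 1000 = 353.3 * 0.15 * 1000 = 52995 mg/h
Convert mg to kg: 52995 / 1e6 = 0.052995 kg/h

0.052995 kg/h


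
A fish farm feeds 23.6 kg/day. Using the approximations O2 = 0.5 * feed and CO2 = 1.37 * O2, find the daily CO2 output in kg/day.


O2 = 23.6 * 0.5 = 11.8
CO2 = 11.8 * 1.37 = 16.166

16.166 kg/day


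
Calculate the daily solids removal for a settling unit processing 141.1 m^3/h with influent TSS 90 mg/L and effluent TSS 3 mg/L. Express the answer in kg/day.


Concentration drop: TSS_in - TSS_out = 90 - 3 = 87 mg/L
Hourly solids removed = Q * dTSS = 141.1 m^3/h * 87 mg/L = 12275.7 g/h  (m^3/h * mg/L = g/h)
Daily solids removed = 12275.7 * 24 = 294616.8 g/day
Convert g to kg: 294616.8 / 1000 = 294.6168 kg/day

294.6168 kg/day


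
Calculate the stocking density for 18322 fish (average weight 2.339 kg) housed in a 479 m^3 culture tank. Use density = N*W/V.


Total biomass = 18322 fish * 2.339 kg = 42855.158 kg
Density = total biomass / volume = 42855.158 / 479 = 89.468 kg/m^3

89.468 kg/m^3


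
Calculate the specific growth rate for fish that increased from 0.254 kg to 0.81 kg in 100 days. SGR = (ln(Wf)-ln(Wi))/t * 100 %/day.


ln(W_f) = ln(0.81) = -0.21072103
ln(W_i) = ln(0.254) = -1.370421
ln(W_f) - ln(W_i) = -0.21072103 - -1.370421 = 1.1597
SGR = 1.1597 / 100 * 100 = 1.1597 %/day

1.1597 %/day


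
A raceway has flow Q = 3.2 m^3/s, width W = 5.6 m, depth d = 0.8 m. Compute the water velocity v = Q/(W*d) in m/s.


Cross-sectional area = W * d = 5.6 * 0.8 = 4.48 m^2
Velocity = Q / A = 3.2 / 4.48 = 0.714286 m/s

0.714286 m/s


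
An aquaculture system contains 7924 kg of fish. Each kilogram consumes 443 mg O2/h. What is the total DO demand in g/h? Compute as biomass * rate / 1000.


Total O2 consumption (mg/h) = 7924 kg * 443 mg/(kg*h) = 3510332 mg/h
Convert to g/h: 3510332 / 1000 = 3510.332 g/h

3510.332 g/h


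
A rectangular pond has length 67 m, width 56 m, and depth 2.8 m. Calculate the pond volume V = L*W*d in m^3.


Base area = L * W = 67 * 56 = 3752 m^2
Volume = area * depth = 3752 * 2.8 = 10505.6 m^3

10505.6 m^3


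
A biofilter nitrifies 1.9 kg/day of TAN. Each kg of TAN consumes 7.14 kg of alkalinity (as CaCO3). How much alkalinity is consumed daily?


Alkalinity factor: 7.14 kg CaCO3 consumed per kg TAN nitrified
alk = 1.9 kg TAN * 7.14 = 13.566 kg CaCO3/day

13.566 kg CaCO3/day


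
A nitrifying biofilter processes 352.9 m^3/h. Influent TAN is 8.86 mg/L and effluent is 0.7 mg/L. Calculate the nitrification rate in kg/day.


Concentration drop: TAN_in - TAN_out = 8.86 - 0.7 = 8.16 mg/L
Hourly TAN removed = Q * dTAN = 352.9 m^3/h * 8.16 mg/L = 2879.664 g/h  (m^3/h * mg/L = g/h)
Daily TAN removed = 2879.664 * 24 = 69111.936 g/day
Convert to kg/day: 69111.936 / 1000 = 69.111936 kg/day

69.111936 kg/day


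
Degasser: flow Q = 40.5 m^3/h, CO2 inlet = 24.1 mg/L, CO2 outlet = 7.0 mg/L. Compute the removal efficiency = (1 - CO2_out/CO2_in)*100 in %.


CO2_out / CO2_in = 7.0 / 24.1 = 0.29045643
Fraction remaining = 0.29045643
efficiency = (1 - 0.29045643) * 100 = 70.9544 %

70.9544 %


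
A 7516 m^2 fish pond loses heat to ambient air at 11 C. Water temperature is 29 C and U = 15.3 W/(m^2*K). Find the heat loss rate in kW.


Temperature difference dT = 29 - 11 = 18 K
Heat loss (W) = U * A * dT = 15.3 * 7516 * 18 = 2069906.4 W
Convert to kW: 2069906.4 / 1000 = 2069.9064 kW

2069.9064 kW


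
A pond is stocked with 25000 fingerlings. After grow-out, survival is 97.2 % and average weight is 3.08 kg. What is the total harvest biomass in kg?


Survivors = 25000 * 97.2/100 = 24300 fish
Harvest biomass = survivors * W_f = 24300 * 3.08 = 74844 kg

74844 kg


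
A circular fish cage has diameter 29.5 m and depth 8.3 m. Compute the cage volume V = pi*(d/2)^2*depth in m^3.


r = d/2 = 29.5/2 = 14.75 m
Base area = pi*r^2 = pi*14.75^2 = 683.49275 m^2
Volume = 683.49275 * 8.3 = 5672.99 m^3

5672.99 m^3


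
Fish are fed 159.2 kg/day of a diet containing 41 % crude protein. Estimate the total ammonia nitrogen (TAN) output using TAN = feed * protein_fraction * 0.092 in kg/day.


Protein in feed = 159.2 * 41/100 = 65.272 kg/day
TAN = protein * 0.092 = 65.272 * 0.092 = 6.005024 kg/day

6.005024 kg/day


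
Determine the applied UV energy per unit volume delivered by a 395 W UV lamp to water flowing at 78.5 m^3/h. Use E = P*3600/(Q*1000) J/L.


Energy delivered per hour = 395 W * 3600 s = 1422000 J/h
Volume treated per hour = 78.5 m^3/h * 1000 = 78500 L/h
dose = 1422000 / 78500 = 18.1146 J/L

18.1146 J/L


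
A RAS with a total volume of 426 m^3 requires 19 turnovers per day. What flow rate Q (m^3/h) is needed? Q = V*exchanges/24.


Daily recirculation volume = 426 m^3 * 19 = 8094 m^3/day
Flow rate Q = daily volume / 24 h = 8094 / 24 = 337.25 m^3/h

337.25 m^3/h


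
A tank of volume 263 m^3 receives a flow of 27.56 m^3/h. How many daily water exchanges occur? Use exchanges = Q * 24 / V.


Daily flow volume = 27.56 m^3/h * 24 h = 661.44 m^3/day
Exchanges = daily flow / tank volume = 661.44 / 263 = 2.51498 exchanges/day

2.51498 exchanges/day


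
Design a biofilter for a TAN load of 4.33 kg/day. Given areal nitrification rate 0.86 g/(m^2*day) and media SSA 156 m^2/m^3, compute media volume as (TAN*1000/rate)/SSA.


A = 4.33*1000 / 0.86 = 5034.8837 m^2
V = 5034.8837 / 156 = 32.2749

32.2749 m^3


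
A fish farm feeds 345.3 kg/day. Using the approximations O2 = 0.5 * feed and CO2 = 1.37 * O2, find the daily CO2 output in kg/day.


O2 = 345.3 * 0.5 = 172.65
CO2 = 172.65 * 1.37 = 236.5305

236.5305 kg/day


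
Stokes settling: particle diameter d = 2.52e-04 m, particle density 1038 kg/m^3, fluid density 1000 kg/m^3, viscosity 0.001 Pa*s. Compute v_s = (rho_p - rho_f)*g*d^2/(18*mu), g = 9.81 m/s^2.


Density difference: rho_p - rho_f = 1038 - 1000 = 38 kg/m^3
d^2 = (2.52e-04)^2 = 6.3504e-08 m^2
Numerator = (rho_p - rho_f) * g * d^2 = 38 * 9.81 * 6.3504e-08 = 2.3673021e-05
Denominator = 18 * mu = 18 * 0.001 = 0.018
v_s = 2.3673021e-05 / 0.018 = 0.00131517 m/s
Check: Re = rho_f * v_s * d / mu = 1000 * 0.00131517 * 2.52e-04 / 0.001 = 0.331 < 1, so Stokes' law applies.

0.00131517 m/s


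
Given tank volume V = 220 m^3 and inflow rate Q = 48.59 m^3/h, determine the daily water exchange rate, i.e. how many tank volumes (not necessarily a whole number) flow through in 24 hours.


Daily flow volume = 48.59 m^3/h * 24 h = 1166.16 m^3/day
Exchanges = daily flow / tank volume = 1166.16 / 220 = 5.30073 exchanges/day

5.30073 exchanges/day


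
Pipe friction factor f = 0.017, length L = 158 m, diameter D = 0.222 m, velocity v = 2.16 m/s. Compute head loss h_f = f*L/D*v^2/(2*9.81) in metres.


v^2 = 2.16^2 = 4.6656 m^2/s^2
L/D = 158/0.222 = 711.71171
h_f = f*(L/D)*v^2/(2g) = 0.017 * 711.71171 * 4.6656 / 19.62 = 2.87714 m

2.87714 m


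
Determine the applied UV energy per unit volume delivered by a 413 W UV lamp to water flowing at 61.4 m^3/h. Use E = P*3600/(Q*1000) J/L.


Energy delivered per hour = 413 W * 3600 s = 1486800 J/h
Volume treated per hour = 61.4 m^3/h * 1000 = 61400 L/h
dose = 1486800 / 61400 = 24.215 J/L

24.215 J/L


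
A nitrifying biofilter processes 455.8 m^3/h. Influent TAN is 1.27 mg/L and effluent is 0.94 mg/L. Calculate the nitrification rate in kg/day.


Concentration drop: TAN_in - TAN_out = 1.27 - 0.94 = 0.33 mg/L
Hourly TAN removed = Q * dTAN = 455.8 m^3/h * 0.33 mg/L = 150.414 g/h  (m^3/h * mg/L = g/h)
Daily TAN removed = 150.414 * 24 = 3609.936 g/day
Convert to kg/day: 3609.936 / 1000 = 3.609936 kg/day

3.609936 kg/day


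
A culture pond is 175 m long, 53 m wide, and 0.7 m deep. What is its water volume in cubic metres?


Base area = L * W = 175 * 53 = 9275 m^2
Volume = area * depth = 9275 * 0.7 = 6492.5 m^3

6492.5 m^3


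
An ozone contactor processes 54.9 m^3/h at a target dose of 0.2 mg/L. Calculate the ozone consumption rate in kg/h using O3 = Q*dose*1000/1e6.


O3 demand (mg/h) = Q * dose * 1000 = 54.9 * 0.2 * 1000 = 10980 mg/h
Convert mg to kg: 10980 / 1e6 = 0.01098 kg/h

0.01098 kg/h


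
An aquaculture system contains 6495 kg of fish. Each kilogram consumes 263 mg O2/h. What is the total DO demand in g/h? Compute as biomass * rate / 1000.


Total O2 consumption (mg/h) = 6495 kg * 263 mg/(kg*h) = 1708185 mg/h
Convert to g/h: 1708185 / 1000 = 1708.185 g/h

1708.185 g/h


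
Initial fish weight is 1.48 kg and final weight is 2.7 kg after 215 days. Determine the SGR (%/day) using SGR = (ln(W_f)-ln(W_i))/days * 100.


ln(W_f) = ln(2.7) = 0.99325177
ln(W_i) = ln(1.48) = 0.39204209
ln(W_f) - ln(W_i) = 0.99325177 - 0.39204209 = 0.60120968
SGR = 0.60120968 / 215 * 100 = 0.279632 %/day

0.279632 %/day


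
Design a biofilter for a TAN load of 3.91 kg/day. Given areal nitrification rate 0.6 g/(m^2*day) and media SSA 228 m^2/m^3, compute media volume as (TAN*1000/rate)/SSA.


A = 3.91*1000 / 0.6 = 6516.6667 m^2
V = 6516.6667 / 228 = 28.5819

28.5819 m^3
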